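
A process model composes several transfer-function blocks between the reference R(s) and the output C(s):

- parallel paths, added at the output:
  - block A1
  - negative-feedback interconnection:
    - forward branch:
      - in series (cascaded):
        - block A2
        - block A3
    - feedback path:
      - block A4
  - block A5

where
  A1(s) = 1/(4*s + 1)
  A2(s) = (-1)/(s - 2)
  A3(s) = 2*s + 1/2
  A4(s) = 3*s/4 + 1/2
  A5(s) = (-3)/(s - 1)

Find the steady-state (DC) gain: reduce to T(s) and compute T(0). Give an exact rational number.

First reduce the diagram to T(s).

1. series reduction of A2, A3 = (-4*s - 1)/(2*s - 4)
2. feedback reduction of (A2*A3), A4 = (16*s + 4)/(12*s^2 + 3*s + 18)
3. reduce the parallel group A1, [(A2*A3)/(1+(A2*A3)*A4)], A5 = (-68*s^3 - 113*s^2 - 238*s - 76)/(48*s^4 - 24*s^3 + 51*s^2 - 57*s - 18)
The step-3 result is T(s). Setting s = 0: T(0) = -76/(-18) = 38/9.

Answer: 38/9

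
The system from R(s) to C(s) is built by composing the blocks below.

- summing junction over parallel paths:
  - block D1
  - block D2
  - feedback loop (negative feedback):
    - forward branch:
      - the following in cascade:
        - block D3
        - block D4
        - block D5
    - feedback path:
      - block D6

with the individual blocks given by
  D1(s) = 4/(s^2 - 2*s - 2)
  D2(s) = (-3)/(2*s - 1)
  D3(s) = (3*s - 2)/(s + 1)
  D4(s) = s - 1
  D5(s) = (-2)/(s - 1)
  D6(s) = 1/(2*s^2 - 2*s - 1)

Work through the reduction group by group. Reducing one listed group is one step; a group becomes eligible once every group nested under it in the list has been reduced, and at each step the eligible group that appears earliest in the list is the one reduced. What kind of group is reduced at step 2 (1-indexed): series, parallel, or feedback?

Answer: feedback

Working:
Step 1: multiply D3, D4, D5 (series)
Step 2: reduce the feedback loop with forward (D3*D4*D5) and return D6
Step 3: parallel reduction of D1, D2, [(D3*D4*D5)/(1+(D3*D4*D5)*D6)]
At step 2 the group reduced is feedback.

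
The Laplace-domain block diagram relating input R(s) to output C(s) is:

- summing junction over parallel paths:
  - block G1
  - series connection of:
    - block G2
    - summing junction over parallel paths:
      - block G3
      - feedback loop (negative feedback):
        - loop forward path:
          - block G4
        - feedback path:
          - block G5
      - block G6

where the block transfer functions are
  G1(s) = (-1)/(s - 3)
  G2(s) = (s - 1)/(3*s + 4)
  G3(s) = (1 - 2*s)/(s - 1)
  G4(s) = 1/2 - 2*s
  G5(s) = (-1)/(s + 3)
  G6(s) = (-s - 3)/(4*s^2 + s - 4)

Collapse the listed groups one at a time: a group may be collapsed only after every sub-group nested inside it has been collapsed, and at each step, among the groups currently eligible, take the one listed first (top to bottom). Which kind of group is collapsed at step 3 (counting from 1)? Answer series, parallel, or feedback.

Answer: series

Working:
Step 1. close the feedback loop around G4, G5
Step 2. combine G3, [G4/(1+G4*G5)], G6 in parallel
Step 3. combine G2, (G3+[G4/(1+G4*G5)]+G6) in series
Step 4. add G1, (G2*(G3+[G4/(1+G4*G5)]+G6)) (parallel)
Step 3 collapses a series group.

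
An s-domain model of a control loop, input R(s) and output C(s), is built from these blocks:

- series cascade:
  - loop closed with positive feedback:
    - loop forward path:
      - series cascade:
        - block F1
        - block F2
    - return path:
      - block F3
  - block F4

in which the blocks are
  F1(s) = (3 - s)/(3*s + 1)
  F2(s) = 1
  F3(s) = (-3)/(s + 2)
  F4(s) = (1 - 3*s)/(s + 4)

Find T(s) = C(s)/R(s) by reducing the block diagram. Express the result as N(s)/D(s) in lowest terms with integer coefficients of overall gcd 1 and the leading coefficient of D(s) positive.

[1] cascade F1, F2, giving (3 - s)/(3*s + 1)
[2] collapse the loop ((F1*F2) forward, F3 return), giving (-s^2 + s + 6)/(3*s^2 + 4*s + 11)
[3] reduce the series chain [(F1*F2)/(1-(F1*F2)*F3)], F4, which is the overall transfer function T(s) = C(s)/R(s) in lowest terms

Answer: (3*s^3 - 4*s^2 - 17*s + 6)/(3*s^3 + 16*s^2 + 27*s + 44)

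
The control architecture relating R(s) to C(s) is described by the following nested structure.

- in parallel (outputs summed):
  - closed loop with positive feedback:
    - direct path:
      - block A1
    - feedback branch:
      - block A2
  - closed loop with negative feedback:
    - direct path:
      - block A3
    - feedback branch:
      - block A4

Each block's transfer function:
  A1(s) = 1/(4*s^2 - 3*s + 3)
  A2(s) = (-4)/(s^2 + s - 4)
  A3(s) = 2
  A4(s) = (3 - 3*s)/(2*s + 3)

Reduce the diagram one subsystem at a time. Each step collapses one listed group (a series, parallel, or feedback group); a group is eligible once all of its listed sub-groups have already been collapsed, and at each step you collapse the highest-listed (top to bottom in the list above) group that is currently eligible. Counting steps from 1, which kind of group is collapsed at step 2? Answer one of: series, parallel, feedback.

Step 1. close the feedback loop around A1, A2
Step 2. close the feedback loop around A3, A4
Step 3. combine [A1/(1-A1*A2)], [A3/(1+A3*A4)] in parallel
Step 2: feedback.

Answer: feedback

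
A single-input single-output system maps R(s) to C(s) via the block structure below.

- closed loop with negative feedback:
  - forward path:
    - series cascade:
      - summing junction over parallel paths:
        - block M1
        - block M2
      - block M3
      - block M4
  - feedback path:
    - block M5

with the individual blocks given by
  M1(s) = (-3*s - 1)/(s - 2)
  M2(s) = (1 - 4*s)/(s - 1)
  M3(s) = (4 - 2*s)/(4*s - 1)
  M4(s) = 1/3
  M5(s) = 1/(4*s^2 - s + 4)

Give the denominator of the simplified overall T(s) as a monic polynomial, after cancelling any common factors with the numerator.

Reducing step by step:

Step 1: add M1, M2 (parallel), giving (-7*s^2 + 11*s - 1)/(s^2 - 3*s + 2)
Step 2: reduce the series chain (M1+M2), M3, M4, giving (14*s^2 - 22*s + 2)/(12*s^2 - 15*s + 3)
Step 3: reduce the feedback loop with forward ((M1+M2)*M3*M4) and return M5, giving (56*s^4 - 102*s^3 + 86*s^2 - 90*s + 8)/(48*s^4 - 72*s^3 + 89*s^2 - 85*s + 14)
The result of step 3 is T(s) in lowest terms. Its denominator has leading coefficient 48; dividing the denominator through by 48 makes it monic.

Answer: s^4 - 3*s^3/2 + 89*s^2/48 - 85*s/48 + 7/24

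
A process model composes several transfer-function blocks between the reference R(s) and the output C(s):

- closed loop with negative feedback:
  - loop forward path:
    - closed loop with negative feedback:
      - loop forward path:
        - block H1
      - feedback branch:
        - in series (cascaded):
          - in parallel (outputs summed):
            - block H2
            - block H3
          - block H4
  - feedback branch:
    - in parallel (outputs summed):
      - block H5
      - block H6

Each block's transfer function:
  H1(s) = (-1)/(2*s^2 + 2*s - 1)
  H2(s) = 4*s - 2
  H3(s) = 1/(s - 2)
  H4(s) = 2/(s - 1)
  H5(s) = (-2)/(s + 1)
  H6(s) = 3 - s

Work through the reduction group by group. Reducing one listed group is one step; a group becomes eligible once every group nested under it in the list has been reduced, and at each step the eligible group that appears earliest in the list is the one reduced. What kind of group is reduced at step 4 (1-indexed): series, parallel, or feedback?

Step 1. parallel reduction of H2, H3
Step 2. multiply (H2+H3), H4 (series)
Step 3. feedback reduction of H1, ((H2+H3)*H4)
Step 4. sum the parallel branches H5, H6
Step 5. collapse the loop ([H1/(1+H1*((H2+H3)*H4))] forward, (H5+H6) return)
At step 4 the group reduced is parallel.

Final answer: parallel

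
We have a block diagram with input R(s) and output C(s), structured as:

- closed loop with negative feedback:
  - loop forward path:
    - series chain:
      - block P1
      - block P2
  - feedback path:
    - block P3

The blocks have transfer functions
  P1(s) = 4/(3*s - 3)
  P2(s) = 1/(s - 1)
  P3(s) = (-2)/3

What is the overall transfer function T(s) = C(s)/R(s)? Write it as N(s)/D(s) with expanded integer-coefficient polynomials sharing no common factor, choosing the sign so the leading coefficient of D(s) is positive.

Step 1 - cascade P1, P2 gives 4/(3*s^2 - 6*s + 3)
Step 2 - close the feedback loop around (P1*P2), P3, giving the overall T(s)

Therefore the answer is 12/(9*s^2 - 18*s + 1).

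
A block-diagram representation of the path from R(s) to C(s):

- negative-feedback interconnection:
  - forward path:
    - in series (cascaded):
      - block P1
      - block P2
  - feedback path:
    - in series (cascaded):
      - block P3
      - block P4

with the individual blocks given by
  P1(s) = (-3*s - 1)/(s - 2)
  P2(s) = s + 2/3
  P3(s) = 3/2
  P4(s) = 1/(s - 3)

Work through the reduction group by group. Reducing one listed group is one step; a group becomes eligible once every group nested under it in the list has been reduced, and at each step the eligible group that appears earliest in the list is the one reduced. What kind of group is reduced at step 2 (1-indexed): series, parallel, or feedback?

Step 1: series reduction of P1, P2
Step 2: cascade P3, P4
Step 3: close the feedback loop around (P1*P2), (P3*P4)
At step 2 the group reduced is series.

Therefore the answer is series.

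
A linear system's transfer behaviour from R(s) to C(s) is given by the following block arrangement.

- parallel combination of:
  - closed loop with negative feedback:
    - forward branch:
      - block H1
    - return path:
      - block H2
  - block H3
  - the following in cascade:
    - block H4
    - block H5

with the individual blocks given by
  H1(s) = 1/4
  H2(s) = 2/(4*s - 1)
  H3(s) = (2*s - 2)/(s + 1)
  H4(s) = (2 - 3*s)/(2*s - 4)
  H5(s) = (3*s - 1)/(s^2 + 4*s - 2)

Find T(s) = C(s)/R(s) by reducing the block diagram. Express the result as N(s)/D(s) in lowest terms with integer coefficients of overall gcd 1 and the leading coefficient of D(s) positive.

(1) close the feedback loop around H1, H2 -> (4*s - 1)/(16*s - 2)
(2) multiply H4, H5 (series) -> (-9*s^2 + 9*s - 2)/(2*s^3 + 4*s^2 - 20*s + 8)
(3) add [H1/(1+H1*H2)], H3, (H4*H5) (parallel), which is the overall transfer function T(s) = C(s)/R(s) in lowest terms

Answer: (36*s^5 - 33*s^4 - 414*s^3 + 536*s^2 - 185*s + 14)/(16*s^5 + 46*s^4 - 134*s^3 - 80*s^2 + 76*s - 8)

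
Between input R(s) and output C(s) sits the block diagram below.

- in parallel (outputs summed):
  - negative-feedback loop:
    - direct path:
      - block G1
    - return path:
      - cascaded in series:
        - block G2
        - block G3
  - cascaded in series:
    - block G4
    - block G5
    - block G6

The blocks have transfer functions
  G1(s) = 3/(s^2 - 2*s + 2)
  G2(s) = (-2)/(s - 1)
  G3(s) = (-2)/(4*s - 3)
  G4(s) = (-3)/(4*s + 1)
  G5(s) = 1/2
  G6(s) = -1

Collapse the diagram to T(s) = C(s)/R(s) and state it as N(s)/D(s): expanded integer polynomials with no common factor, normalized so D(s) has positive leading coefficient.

(1) multiply G2, G3 (series) = 4/(4*s^2 - 7*s + 3)
(2) apply the feedback formula to G1, (G2*G3) = (12*s^2 - 21*s + 9)/(4*s^4 - 15*s^3 + 25*s^2 - 20*s + 18)
(3) multiply G4, G5, G6 (series) = 3/(8*s + 2)
(4) add [G1/(1+G1*(G2*G3))], (G4*G5*G6) (parallel), which is the overall transfer function T(s) = C(s)/R(s) in lowest terms

Final answer: (12*s^4 + 51*s^3 - 69*s^2 - 30*s + 72)/(32*s^5 - 112*s^4 + 170*s^3 - 110*s^2 + 104*s + 36)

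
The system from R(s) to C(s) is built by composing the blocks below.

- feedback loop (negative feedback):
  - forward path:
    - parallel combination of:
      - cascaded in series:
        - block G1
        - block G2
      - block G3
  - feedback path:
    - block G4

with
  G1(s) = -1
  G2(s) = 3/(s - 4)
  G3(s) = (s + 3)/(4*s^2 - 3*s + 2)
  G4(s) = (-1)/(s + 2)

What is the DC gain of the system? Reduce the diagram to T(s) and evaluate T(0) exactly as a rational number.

Step 1. series reduction of G1, G2, giving (-3)/(s - 4)
Step 2. combine (G1*G2), G3 in parallel, giving (-11*s^2 + 8*s - 18)/(4*s^3 - 19*s^2 + 14*s - 8)
Step 3. feedback reduction of ((G1*G2)+G3), G4, giving (-11*s^3 - 14*s^2 - 2*s - 36)/(4*s^4 - 11*s^3 - 13*s^2 + 12*s + 2)
Evaluating the step-3 result (the overall T(s)) at s = 0 gives T(0) = -36/2 = -18.

Therefore the answer is -18.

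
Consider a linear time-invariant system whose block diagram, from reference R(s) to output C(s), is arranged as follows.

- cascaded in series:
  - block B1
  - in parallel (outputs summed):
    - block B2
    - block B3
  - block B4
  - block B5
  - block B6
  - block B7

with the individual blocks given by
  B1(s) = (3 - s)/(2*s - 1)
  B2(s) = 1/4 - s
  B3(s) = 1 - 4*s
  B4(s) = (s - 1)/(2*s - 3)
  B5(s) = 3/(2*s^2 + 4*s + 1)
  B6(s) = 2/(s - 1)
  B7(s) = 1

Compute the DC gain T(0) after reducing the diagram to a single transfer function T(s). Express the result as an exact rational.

First reduce the diagram to T(s).

Step 1: parallel reduction of B2, B3 gives 5/4 - 5*s
Step 2: cascade B1, (B2+B3), B4, B5, B6, B7 gives (60*s^2 - 195*s + 45)/(16*s^4 - 44*s^2 + 8*s + 6)
Step 2 gives the overall T(s). Then T(0) = 45/6 = 15/2.

Answer: 15/2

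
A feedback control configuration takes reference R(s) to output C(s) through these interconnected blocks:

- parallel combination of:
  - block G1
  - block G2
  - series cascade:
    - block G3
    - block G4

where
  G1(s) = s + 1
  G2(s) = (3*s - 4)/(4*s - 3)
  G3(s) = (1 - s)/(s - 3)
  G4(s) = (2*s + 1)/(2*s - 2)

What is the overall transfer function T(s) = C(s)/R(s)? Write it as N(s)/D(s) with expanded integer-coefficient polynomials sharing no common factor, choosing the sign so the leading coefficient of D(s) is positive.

Step 1: reduce the series chain G3, G4 = (-2*s - 1)/(2*s - 6)
Step 2: parallel reduction of G1, G2, (G3*G4), giving the overall T(s)

Answer: (8*s^3 - 24*s^2 - 36*s + 45)/(8*s^2 - 30*s + 18)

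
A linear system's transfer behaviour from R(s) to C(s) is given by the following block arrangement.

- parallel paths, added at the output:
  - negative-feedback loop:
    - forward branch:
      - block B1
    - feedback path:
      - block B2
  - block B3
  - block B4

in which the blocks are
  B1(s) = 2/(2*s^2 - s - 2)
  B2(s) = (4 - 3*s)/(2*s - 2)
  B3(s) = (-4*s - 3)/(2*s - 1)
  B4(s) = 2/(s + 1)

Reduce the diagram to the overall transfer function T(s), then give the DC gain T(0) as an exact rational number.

[1] feedback reduction of B1, B2, giving (2*s - 2)/(2*s^3 - 3*s^2 - 4*s + 6)
[2] sum the parallel branches [B1/(1+B1*B2)], B3, B4, giving (-8*s^5 + 6*s^4 + 19*s^3 + s^2 - 2*s - 28)/(4*s^5 - 4*s^4 - 13*s^3 + 11*s^2 + 10*s - 6)
DC gain: substitute s = 0 into T(s) from step 2: T(0) = -28/(-6) = 14/3.

Therefore the answer is 14/3.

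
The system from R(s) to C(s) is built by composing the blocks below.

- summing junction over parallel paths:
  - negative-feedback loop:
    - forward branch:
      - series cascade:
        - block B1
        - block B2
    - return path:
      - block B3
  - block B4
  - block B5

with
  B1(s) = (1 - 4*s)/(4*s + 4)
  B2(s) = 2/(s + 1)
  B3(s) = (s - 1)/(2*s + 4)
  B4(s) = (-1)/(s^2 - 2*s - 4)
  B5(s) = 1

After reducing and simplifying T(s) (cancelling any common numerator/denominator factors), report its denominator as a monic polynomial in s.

Answer: s^5 + s^4 - 15*s^3/4 - 91*s^2/4 - 57*s/2 - 7

Working:
1. cascade B1, B2: (1 - 4*s)/(2*s^2 + 4*s + 2)
2. close the feedback loop around (B1*B2), B3: (-8*s^2 - 14*s + 4)/(4*s^3 + 12*s^2 + 25*s + 7)
3. reduce the parallel group [(B1*B2)/(1+(B1*B2)*B3)], B4, B5: (4*s^5 - 4*s^4 - 17*s^3 - 39*s^2 - 91*s - 51)/(4*s^5 + 4*s^4 - 15*s^3 - 91*s^2 - 114*s - 28)
T(s) is the step-3 result (common factors already cancelled). Leading coefficient of the denominator: 4. Divide through by 4 for the monic polynomial.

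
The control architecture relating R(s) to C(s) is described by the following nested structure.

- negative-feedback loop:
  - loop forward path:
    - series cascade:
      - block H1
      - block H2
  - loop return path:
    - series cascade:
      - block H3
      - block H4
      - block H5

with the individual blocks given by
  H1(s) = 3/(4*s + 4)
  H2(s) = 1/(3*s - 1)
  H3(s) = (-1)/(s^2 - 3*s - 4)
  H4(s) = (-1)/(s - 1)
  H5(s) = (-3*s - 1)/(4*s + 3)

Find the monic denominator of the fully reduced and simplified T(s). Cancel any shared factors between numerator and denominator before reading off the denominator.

First reduce the diagram to T(s).

Step 1 - multiply H1, H2 (series) = 3/(12*s^2 + 8*s - 4)
Step 2 - combine H3, H4, H5 in series = (-3*s - 1)/(4*s^4 - 13*s^3 - 16*s^2 + 13*s + 12)
Step 3 - feedback reduction of (H1*H2), (H3*H4*H5) = (12*s^4 - 39*s^3 - 48*s^2 + 39*s + 36)/(48*s^6 - 124*s^5 - 312*s^4 + 80*s^3 + 312*s^2 + 35*s - 51)
That last expression is T(s), already simplified. Scaling its denominator by 1/48 (the reciprocal of the leading coefficient) yields the monic denominator.

Answer: s^6 - 31*s^5/12 - 13*s^4/2 + 5*s^3/3 + 13*s^2/2 + 35*s/48 - 17/16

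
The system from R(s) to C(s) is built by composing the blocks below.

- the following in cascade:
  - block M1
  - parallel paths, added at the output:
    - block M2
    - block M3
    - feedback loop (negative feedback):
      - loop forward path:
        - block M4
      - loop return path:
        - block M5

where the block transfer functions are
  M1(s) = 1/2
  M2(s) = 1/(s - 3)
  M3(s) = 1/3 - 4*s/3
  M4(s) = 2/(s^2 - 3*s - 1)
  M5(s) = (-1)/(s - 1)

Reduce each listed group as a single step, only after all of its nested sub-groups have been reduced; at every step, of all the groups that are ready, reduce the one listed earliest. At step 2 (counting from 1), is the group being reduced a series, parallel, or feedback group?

The answer is parallel.

Reasoning:
Step 1 - reduce the feedback loop with forward M4 and return M5
Step 2 - reduce the parallel group M2, M3, [M4/(1+M4*M5)]
Step 3 - series reduction of M1, (M2+M3+[M4/(1+M4*M5)])
The group at step 2 is a parallel group.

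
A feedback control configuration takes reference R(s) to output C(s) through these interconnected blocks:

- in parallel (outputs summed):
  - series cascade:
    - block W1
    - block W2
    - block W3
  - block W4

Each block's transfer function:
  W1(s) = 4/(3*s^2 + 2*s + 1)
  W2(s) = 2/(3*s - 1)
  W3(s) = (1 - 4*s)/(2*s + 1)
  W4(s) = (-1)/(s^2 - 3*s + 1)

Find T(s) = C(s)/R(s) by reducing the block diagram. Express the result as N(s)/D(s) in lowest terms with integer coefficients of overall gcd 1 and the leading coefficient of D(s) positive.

[1] series reduction of W1, W2, W3, giving (8 - 32*s)/(18*s^4 + 15*s^3 + 5*s^2 - s - 1)
[2] parallel reduction of (W1*W2*W3), W4, which is the overall transfer function T(s) = C(s)/R(s) in lowest terms

Therefore the answer is (-18*s^4 - 47*s^3 + 99*s^2 - 55*s + 9)/(18*s^6 - 39*s^5 - 22*s^4 - s^3 + 7*s^2 + 2*s - 1).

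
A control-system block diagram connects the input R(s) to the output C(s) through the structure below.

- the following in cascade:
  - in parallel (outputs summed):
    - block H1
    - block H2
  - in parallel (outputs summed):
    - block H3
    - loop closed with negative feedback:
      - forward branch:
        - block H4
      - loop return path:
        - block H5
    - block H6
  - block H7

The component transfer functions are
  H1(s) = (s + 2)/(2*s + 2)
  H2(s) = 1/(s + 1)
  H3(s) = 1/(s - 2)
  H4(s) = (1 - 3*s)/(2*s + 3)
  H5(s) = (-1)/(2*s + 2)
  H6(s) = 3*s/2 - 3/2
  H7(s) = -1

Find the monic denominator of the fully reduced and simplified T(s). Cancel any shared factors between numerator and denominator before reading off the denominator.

Step 1: combine H1, H2 in parallel -> (s + 4)/(2*s + 2)
Step 2: apply the feedback formula to H4, H5 -> (-6*s^2 - 4*s + 2)/(4*s^2 + 13*s + 5)
Step 3: reduce the parallel group H3, [H4/(1+H4*H5)], H6 -> (12*s^4 - 9*s^3 - 54*s^2 + 79*s + 32)/(8*s^3 + 10*s^2 - 42*s - 20)
Step 4: combine (H1+H2), (H3+[H4/(1+H4*H5)]+H6), H7 in series -> (-12*s^5 - 39*s^4 + 90*s^3 + 137*s^2 - 348*s - 128)/(16*s^4 + 36*s^3 - 64*s^2 - 124*s - 40)
The result of step 4 is T(s) in lowest terms. Its denominator has leading coefficient 16; dividing the denominator through by 16 makes it monic.

Therefore the answer is s^4 + 9*s^3/4 - 4*s^2 - 31*s/4 - 5/2.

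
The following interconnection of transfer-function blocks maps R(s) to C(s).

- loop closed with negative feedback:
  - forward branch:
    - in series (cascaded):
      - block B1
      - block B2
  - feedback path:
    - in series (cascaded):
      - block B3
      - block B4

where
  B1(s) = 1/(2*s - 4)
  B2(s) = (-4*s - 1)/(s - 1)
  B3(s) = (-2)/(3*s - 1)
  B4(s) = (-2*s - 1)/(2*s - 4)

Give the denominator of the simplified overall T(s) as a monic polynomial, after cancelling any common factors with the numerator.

First reduce the diagram to T(s).

(1) cascade B1, B2; result (-4*s - 1)/(2*s^2 - 6*s + 4)
(2) reduce the series chain B3, B4; result (2*s + 1)/(3*s^2 - 7*s + 2)
(3) feedback reduction of (B1*B2), (B3*B4); result (-12*s^3 + 25*s^2 - s - 2)/(6*s^4 - 32*s^3 + 50*s^2 - 46*s + 7)
No further cancellation is possible in the step-3 result, so that is T(s). Its denominator becomes monic after dividing by the leading coefficient 6.

Answer: s^4 - 16*s^3/3 + 25*s^2/3 - 23*s/3 + 7/6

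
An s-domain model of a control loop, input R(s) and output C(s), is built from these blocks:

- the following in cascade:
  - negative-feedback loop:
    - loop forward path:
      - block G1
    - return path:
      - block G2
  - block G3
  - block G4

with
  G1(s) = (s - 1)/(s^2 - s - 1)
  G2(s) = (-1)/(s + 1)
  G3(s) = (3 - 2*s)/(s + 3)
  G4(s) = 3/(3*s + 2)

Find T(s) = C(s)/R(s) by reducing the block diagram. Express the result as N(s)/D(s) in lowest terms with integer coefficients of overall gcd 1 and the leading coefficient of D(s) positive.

(1) feedback reduction of G1, G2; result (s^2 - 1)/(s^3 - 3*s)
(2) combine [G1/(1+G1*G2)], G3, G4 in series - this is the overall T(s), already in the required normalized form

Final answer: (-6*s^3 + 9*s^2 + 6*s - 9)/(3*s^5 + 11*s^4 - 3*s^3 - 33*s^2 - 18*s)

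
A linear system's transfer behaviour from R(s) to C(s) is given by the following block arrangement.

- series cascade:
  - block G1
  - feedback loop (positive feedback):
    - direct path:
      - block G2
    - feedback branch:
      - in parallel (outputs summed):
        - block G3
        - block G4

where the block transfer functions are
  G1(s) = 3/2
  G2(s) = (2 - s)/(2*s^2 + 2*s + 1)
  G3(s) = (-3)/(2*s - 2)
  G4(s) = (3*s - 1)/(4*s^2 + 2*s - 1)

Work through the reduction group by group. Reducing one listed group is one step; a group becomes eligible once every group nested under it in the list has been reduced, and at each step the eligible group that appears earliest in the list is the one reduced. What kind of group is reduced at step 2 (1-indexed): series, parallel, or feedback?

Answer: feedback

Working:
Step 1 - sum the parallel branches G3, G4
Step 2 - collapse the loop (G2 forward, (G3+G4) return)
Step 3 - multiply G1, [G2/(1-G2*(G3+G4))] (series)
At step 2 the group reduced is feedback.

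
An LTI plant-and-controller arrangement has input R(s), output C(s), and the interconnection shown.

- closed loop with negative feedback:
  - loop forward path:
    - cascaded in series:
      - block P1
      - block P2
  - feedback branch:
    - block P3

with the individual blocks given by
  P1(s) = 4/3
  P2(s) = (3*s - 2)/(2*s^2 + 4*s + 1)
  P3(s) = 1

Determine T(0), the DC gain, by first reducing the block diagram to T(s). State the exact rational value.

Step 1 - multiply P1, P2 (series) = (12*s - 8)/(6*s^2 + 12*s + 3)
Step 2 - feedback reduction of (P1*P2), P3 = (12*s - 8)/(6*s^2 + 24*s - 5)
The step-2 result is T(s). Setting s = 0: T(0) = -8/(-5) = 8/5.

Final answer: 8/5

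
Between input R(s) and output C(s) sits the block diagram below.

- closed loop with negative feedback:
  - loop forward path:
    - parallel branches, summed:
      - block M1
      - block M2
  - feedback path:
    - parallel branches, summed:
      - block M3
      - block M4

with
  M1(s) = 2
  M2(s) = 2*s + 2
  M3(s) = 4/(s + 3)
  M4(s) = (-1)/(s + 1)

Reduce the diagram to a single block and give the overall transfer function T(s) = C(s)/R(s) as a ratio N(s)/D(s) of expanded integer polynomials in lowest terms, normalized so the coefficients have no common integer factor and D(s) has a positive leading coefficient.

The answer is (2*s^3 + 12*s^2 + 22*s + 12)/(7*s^2 + 18*s + 7).

Reasoning:
1. combine M1, M2 in parallel -> 2*s + 4
2. sum the parallel branches M3, M4 -> (3*s + 1)/(s^2 + 4*s + 3)
3. feedback reduction of (M1+M2), (M3+M4): this yields T(s), and no further normalization is needed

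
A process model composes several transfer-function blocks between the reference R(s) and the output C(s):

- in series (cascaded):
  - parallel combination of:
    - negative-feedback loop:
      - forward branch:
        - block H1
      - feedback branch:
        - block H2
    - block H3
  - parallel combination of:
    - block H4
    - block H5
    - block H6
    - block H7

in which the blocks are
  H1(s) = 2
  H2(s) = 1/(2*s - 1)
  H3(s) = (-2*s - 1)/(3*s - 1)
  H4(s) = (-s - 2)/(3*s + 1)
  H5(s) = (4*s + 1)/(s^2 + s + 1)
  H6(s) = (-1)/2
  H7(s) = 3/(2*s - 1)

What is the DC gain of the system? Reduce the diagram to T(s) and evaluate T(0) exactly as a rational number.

(1) close the feedback loop around H1, H2 -> (4*s - 2)/(2*s + 1)
(2) parallel reduction of [H1/(1+H1*H2)], H3 -> (8*s^2 - 14*s + 1)/(6*s^2 + s - 1)
(3) sum the parallel branches H4, H5, H6, H7 -> (-10*s^4 + 51*s^3 + 18*s^2 + 14*s + 9)/(12*s^4 + 10*s^3 + 8*s^2 - 4*s - 2)
(4) reduce the series chain ([H1/(1+H1*H2)]+H3), (H4+H5+H6+H7) -> (-80*s^6 + 548*s^5 - 580*s^4 - 89*s^3 - 106*s^2 - 112*s + 9)/(72*s^6 + 72*s^5 + 46*s^4 - 26*s^3 - 24*s^2 + 2*s + 2)
DC gain: substitute s = 0 into T(s) from step 4: T(0) = 9/2.

Hence the answer: 9/2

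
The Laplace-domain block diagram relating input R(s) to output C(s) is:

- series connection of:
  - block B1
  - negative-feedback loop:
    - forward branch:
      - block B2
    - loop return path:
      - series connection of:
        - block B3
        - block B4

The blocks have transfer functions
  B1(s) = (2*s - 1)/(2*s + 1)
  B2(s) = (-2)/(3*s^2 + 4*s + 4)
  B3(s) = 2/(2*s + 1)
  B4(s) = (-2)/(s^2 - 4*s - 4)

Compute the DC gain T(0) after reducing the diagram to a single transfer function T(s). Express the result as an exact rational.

Answer: 1

Working:
Step 1: multiply B3, B4 (series) gives (-4)/(2*s^3 - 7*s^2 - 12*s - 4)
Step 2: apply the feedback formula to B2, (B3*B4) gives (-4*s^3 + 14*s^2 + 24*s + 8)/(6*s^5 - 13*s^4 - 56*s^3 - 88*s^2 - 64*s - 8)
Step 3: cascade B1, [B2/(1+B2*(B3*B4))] gives (-4*s^3 + 18*s^2 + 8*s - 8)/(6*s^5 - 13*s^4 - 56*s^3 - 88*s^2 - 64*s - 8)
Step 3 gives the overall T(s). Then T(0) = -8/(-8) = 1.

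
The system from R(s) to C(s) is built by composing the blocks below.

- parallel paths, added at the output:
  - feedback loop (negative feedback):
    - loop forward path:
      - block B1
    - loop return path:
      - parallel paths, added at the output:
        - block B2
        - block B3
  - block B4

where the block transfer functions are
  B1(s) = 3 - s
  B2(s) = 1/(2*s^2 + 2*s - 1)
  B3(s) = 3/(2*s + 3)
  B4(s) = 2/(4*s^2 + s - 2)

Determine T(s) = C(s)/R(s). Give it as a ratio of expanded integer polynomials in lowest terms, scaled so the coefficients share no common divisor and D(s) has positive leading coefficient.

Answer: (16*s^6 - 4*s^5 - 114*s^4 - 78*s^3 + 33*s^2 - 17*s - 12)/(8*s^5 - 78*s^4 - 136*s^3 + 24*s^2 + 59*s - 6)

Working:
Step 1. add B2, B3 (parallel) gives (6*s^2 + 8*s)/(4*s^3 + 10*s^2 + 4*s - 3)
Step 2. apply the feedback formula to B1, (B2+B3) gives (4*s^4 - 2*s^3 - 26*s^2 - 15*s + 9)/(2*s^3 - 20*s^2 - 28*s + 3)
Step 3. reduce the parallel group [B1/(1+B1*(B2+B3))], B4; the result is T(s) itself (integer coefficients, no common factor, positive leading denominator coefficient)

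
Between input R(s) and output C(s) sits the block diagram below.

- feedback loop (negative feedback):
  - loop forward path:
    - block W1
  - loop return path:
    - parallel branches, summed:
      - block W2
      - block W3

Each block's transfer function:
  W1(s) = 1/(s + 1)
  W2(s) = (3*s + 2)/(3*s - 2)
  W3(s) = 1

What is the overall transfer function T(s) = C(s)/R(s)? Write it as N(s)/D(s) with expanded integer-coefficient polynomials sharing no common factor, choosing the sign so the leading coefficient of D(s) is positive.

Reducing step by step:

Step 1 - parallel reduction of W2, W3; result (6*s)/(3*s - 2)
Step 2 - reduce the feedback loop with forward W1 and return (W2+W3), which is the overall transfer function T(s) = C(s)/R(s) in lowest terms

Answer: (3*s - 2)/(3*s^2 + 7*s - 2)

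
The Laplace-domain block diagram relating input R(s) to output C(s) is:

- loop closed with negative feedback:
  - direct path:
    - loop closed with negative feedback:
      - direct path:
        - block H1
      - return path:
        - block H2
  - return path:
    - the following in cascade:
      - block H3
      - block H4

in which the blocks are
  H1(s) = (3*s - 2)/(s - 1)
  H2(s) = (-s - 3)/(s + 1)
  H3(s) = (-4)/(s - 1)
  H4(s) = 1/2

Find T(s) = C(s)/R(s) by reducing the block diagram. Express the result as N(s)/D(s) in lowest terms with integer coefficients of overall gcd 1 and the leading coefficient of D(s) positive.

The answer is (-3*s^3 + 2*s^2 + 3*s - 2)/(2*s^3 + 11*s^2 - 10*s + 1).

Reasoning:
1. close the feedback loop around H1, H2 -> (-3*s^2 - s + 2)/(2*s^2 + 7*s - 5)
2. series reduction of H3, H4 -> (-2)/(s - 1)
3. collapse the loop ([H1/(1+H1*H2)] forward, (H3*H4) return): this yields T(s), and no further normalization is needed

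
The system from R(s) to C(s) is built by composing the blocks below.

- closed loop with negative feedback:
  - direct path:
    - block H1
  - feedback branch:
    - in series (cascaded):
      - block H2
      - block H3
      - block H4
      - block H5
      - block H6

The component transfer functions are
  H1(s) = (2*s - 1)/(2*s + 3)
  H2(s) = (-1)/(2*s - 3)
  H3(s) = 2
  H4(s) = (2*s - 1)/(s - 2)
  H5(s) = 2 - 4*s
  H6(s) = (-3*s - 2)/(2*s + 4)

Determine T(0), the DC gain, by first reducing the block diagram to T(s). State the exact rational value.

First reduce the diagram to T(s).

Step 1. cascade H2, H3, H4, H5, H6 -> (-24*s^3 + 8*s^2 + 10*s - 4)/(2*s^3 - 3*s^2 - 8*s + 12)
Step 2. feedback reduction of H1, (H2*H3*H4*H5*H6) -> (-4*s^4 + 8*s^3 + 13*s^2 - 32*s + 12)/(44*s^4 - 40*s^3 + 13*s^2 + 18*s - 40)
Evaluating the step-2 result (the overall T(s)) at s = 0 gives T(0) = 12/(-40) = -3/10.

Answer: -3/10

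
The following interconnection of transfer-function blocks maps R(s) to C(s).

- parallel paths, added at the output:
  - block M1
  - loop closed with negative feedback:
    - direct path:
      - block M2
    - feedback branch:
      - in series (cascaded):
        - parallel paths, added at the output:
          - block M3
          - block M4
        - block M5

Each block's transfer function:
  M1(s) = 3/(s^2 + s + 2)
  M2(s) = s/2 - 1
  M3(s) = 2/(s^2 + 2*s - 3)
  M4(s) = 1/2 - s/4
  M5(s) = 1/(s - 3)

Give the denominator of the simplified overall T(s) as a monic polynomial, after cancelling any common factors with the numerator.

(1) reduce the parallel group M3, M4 -> (-s^3 + 7*s + 2)/(4*s^2 + 8*s - 12)
(2) cascade (M3+M4), M5 -> (-s^3 + 7*s + 2)/(4*s^3 - 4*s^2 - 36*s + 36)
(3) collapse the loop (M2 forward, ((M3+M4)*M5) return) -> (-4*s^4 + 12*s^3 + 28*s^2 - 108*s + 72)/(s^4 - 10*s^3 + s^2 + 84*s - 68)
(4) combine M1, [M2/(1+M2*((M3+M4)*M5))] in parallel -> (-4*s^6 + 8*s^5 + 35*s^4 - 86*s^3 + 23*s^2 + 108*s - 60)/(s^6 - 9*s^5 - 7*s^4 + 65*s^3 + 18*s^2 + 100*s - 136)
No further cancellation is possible in the step-4 result, so that is T(s). Its denominator is already monic.

Therefore the answer is s^6 - 9*s^5 - 7*s^4 + 65*s^3 + 18*s^2 + 100*s - 136.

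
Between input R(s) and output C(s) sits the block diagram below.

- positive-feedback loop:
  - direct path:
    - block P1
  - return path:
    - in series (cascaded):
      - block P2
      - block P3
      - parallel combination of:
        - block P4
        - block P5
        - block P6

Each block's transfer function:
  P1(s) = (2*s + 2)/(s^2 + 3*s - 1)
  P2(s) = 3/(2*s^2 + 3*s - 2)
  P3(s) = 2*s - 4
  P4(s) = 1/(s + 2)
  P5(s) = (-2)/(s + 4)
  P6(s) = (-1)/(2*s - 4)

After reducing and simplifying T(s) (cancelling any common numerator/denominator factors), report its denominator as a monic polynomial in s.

The answer is s^6 + 21*s^5/2 + 75*s^4/2 + 111*s^3/2 + 9*s^2 + 32.

Reasoning:
Step 1 - sum the parallel branches P4, P5, P6: (-3*s^2 - 2*s - 8)/(2*s^3 + 8*s^2 - 8*s - 32)
Step 2 - multiply P2, P3, (P4+P5+P6) (series): (-9*s^2 - 6*s - 24)/(2*s^4 + 15*s^3 + 32*s^2 + 12*s - 16)
Step 3 - collapse the loop (P1 forward, (P2*P3*(P4+P5+P6)) return): (4*s^5 + 34*s^4 + 94*s^3 + 88*s^2 - 8*s - 32)/(2*s^6 + 21*s^5 + 75*s^4 + 111*s^3 + 18*s^2 + 64)
Step 3 gives the fully reduced T(s), with no common factor left to cancel. The denominator's leading coefficient is 2, so divide each of its coefficients by 2 to get the monic form.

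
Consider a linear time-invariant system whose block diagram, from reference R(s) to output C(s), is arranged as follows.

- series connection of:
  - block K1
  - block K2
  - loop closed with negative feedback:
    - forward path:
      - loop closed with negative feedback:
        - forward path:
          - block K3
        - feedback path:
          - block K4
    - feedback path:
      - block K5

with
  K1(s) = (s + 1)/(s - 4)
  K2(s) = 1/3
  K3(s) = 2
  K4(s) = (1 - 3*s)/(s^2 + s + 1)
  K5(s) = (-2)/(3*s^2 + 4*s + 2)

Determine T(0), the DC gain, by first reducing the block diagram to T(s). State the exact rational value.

Step 1: collapse the loop (K3 forward, K4 return) -> (2*s^2 + 2*s + 2)/(s^2 - 5*s + 3)
Step 2: collapse the loop ([K3/(1+K3*K4)] forward, K5 return) -> (6*s^4 + 14*s^3 + 18*s^2 + 12*s + 4)/(3*s^4 - 11*s^3 - 13*s^2 - 2*s + 2)
Step 3: series reduction of K1, K2, [[K3/(1+K3*K4)]/(1+[K3/(1+K3*K4)]*K5)] -> (6*s^5 + 20*s^4 + 32*s^3 + 30*s^2 + 16*s + 4)/(9*s^5 - 69*s^4 + 93*s^3 + 150*s^2 + 30*s - 24)
Step 3 gives the overall T(s). Then T(0) = 4/(-24) = -1/6.

Therefore the answer is -1/6.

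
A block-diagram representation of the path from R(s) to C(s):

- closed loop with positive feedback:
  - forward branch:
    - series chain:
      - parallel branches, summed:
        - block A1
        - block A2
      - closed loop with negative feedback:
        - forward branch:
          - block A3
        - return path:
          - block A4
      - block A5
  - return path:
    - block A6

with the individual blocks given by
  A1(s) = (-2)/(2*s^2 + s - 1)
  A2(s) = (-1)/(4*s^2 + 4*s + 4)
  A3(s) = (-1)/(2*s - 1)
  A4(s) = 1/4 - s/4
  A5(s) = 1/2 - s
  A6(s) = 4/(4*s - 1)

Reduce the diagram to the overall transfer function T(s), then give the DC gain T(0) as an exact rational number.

Reducing step by step:

Step 1: add A1, A2 (parallel): (-10*s^2 - 9*s - 7)/(8*s^4 + 12*s^3 + 8*s^2 - 4)
Step 2: apply the feedback formula to A3, A4: (-4)/(9*s - 5)
Step 3: series reduction of (A1+A2), [A3/(1+A3*A4)], A5: (-10*s^2 - 9*s - 7)/(18*s^4 + 26*s^3 + 16*s^2 - 2*s - 10)
Step 4: apply the feedback formula to ((A1+A2)*[A3/(1+A3*A4)]*A5), A6: (-40*s^3 - 26*s^2 - 19*s + 7)/(72*s^5 + 86*s^4 + 38*s^3 + 16*s^2 - 2*s + 38)
The step-4 result is T(s). Setting s = 0: T(0) = 7/38.

Answer: 7/38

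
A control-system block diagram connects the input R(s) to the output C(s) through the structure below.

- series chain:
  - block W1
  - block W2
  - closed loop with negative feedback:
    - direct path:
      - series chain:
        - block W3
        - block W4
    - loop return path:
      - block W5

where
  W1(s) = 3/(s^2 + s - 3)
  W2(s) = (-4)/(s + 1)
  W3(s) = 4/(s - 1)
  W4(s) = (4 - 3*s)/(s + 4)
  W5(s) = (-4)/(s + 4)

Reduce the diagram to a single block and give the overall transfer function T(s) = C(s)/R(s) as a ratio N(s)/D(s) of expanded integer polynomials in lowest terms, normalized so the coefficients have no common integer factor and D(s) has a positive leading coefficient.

First reduce the diagram to T(s).

(1) multiply W3, W4 (series); result (16 - 12*s)/(s^2 + 3*s - 4)
(2) reduce the feedback loop with forward (W3*W4) and return W5; result (-12*s^2 - 32*s + 64)/(s^3 + 7*s^2 + 56*s - 80)
(3) multiply W1, W2, [(W3*W4)/(1+(W3*W4)*W5)] (series), which is the overall transfer function T(s) = C(s)/R(s) in lowest terms

Answer: (144*s^2 + 384*s - 768)/(s^6 + 9*s^5 + 68*s^4 + 15*s^3 - 293*s^2 - 8*s + 240)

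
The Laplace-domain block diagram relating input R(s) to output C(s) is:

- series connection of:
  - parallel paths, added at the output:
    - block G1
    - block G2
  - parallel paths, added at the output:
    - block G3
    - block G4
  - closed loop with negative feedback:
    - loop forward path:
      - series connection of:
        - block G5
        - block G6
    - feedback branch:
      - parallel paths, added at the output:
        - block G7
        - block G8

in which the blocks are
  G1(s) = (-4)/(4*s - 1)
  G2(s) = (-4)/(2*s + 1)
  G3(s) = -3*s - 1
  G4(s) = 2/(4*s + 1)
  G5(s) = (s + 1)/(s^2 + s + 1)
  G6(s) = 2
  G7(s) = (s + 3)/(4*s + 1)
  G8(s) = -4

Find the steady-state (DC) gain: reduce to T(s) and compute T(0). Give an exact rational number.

Step 1. reduce the parallel group G1, G2; result (-24*s)/(8*s^2 + 2*s - 1)
Step 2. add G3, G4 (parallel); result (-12*s^2 - 7*s + 1)/(4*s + 1)
Step 3. combine G5, G6 in series; result (2*s + 2)/(s^2 + s + 1)
Step 4. combine G7, G8 in parallel; result (-15*s - 1)/(4*s + 1)
Step 5. feedback reduction of (G5*G6), (G7+G8); result (8*s^2 + 10*s + 2)/(4*s^3 - 25*s^2 - 27*s - 1)
Step 6. combine (G1+G2), (G3+G4), [(G5*G6)/(1+(G5*G6)*(G7+G8))] in series; result (576*s^4 + 912*s^3 + 288*s^2 - 48*s)/(32*s^5 - 192*s^4 - 270*s^3 - 37*s^2 + 25*s + 1)
DC gain: substitute s = 0 into T(s) from step 6: T(0) = 0/1 = 0.

Final answer: 0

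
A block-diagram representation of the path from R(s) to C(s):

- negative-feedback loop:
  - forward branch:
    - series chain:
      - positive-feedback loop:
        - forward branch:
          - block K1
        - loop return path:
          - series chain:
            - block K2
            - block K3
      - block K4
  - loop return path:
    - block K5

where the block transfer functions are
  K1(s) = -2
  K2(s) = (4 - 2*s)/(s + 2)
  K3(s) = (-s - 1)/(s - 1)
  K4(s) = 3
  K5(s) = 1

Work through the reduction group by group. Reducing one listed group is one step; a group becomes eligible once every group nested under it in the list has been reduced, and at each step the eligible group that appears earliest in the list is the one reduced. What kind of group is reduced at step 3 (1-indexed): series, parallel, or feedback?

Reducing step by step:

Step 1 - combine K2, K3 in series
Step 2 - close the feedback loop around K1, (K2*K3)
Step 3 - reduce the series chain [K1/(1-K1*(K2*K3))], K4
Step 4 - collapse the loop (([K1/(1-K1*(K2*K3))]*K4) forward, K5 return)
The group at step 3 is a series group.

Answer: series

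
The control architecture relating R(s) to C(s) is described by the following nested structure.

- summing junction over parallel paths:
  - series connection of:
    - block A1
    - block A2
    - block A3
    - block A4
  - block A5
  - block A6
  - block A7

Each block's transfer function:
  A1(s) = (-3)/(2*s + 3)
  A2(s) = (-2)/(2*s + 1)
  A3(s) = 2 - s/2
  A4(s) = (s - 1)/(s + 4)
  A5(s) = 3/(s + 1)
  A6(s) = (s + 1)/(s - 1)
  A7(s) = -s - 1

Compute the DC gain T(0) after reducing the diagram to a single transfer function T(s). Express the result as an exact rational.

1. multiply A1, A2, A3, A4 (series) -> (-3*s^2 + 15*s - 12)/(4*s^3 + 24*s^2 + 35*s + 12)
2. parallel reduction of (A1*A2*A3*A4), A5, A6, A7 -> (-4*s^6 - 24*s^5 - 14*s^4 + 143*s^3 + 177*s^2 + 22*s)/(4*s^5 + 24*s^4 + 31*s^3 - 12*s^2 - 35*s - 12)
Evaluating the step-2 result (the overall T(s)) at s = 0 gives T(0) = 0/(-12) = 0.

Therefore the answer is 0.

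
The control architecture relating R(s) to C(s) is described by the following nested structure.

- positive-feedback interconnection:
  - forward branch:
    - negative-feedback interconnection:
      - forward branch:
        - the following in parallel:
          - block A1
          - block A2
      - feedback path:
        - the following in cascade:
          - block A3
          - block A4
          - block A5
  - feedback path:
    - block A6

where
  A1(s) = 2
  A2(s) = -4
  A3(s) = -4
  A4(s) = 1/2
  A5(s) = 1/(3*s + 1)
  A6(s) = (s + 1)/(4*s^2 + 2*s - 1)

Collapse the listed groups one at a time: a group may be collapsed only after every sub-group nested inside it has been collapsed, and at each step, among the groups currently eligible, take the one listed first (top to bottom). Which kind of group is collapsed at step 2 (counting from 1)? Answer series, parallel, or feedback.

The answer is series.

Reasoning:
Step 1: parallel reduction of A1, A2
Step 2: multiply A3, A4, A5 (series)
Step 3: apply the feedback formula to (A1+A2), (A3*A4*A5)
Step 4: apply the feedback formula to [(A1+A2)/(1+(A1+A2)*(A3*A4*A5))], A6
The group at step 2 is a series group.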